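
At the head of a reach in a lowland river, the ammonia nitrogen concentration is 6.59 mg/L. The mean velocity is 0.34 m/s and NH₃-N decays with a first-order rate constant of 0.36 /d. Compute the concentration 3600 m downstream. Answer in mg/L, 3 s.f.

Travel time t = 3600 m / 0.34 m/s = 3600/0.34 = 1.059e+04 s = 0.1225 d.
First-order decay: C = 6.59·exp(−0.36·0.1225) = 6.59·0.9568 = 6.306 mg/L.

6.31 mg/L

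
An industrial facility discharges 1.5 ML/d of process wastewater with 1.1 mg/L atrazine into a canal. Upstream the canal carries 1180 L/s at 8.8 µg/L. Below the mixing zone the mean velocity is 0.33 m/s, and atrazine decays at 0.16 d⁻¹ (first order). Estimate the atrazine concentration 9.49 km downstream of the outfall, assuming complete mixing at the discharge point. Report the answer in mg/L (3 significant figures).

0.0233 mg/L

1.5 ML/d = 0.01736 m³/s.
1180 L/s = 1.18 m³/s.
8.8 µg/L = 0.0088 mg/L.
After complete mixing, C₀ = (0.01736·1.1 + 1.18·0.0088) / 1.197 = 0.02462 mg/L.
Travel time t = 9490 m / 0.33 m/s = 2.876e+04 s = 0.3328 d.
C = 0.02462·exp(−0.16·0.3328) = 0.02462·0.9481 = 0.02334 mg/L.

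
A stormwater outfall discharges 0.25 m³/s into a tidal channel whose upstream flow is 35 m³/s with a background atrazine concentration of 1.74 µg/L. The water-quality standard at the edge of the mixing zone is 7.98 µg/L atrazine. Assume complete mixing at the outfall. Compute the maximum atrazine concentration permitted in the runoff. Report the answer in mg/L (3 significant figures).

0.882 mg/L

1.74 µg/L = 0.00174 mg/L.
7.98 µg/L = 0.00798 mg/L.
Mass balance: 0.00798·35.25 = 0.25·Cₑ + 35·0.00174.
Cₑ = (0.2813 − 0.0609) / 0.25 = 0.8816 mg/L.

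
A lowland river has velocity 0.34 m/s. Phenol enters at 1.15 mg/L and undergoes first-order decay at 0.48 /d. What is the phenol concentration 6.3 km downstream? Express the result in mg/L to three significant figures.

Travel time t = 6.3 km / 0.34 m/s = 6300/0.34 = 1.853e+04 s = 0.2145 d.
First-order decay: C = 1.15·exp(−0.48·0.2145) = 1.15·0.9022 = 1.038 mg/L.

1.04 mg/L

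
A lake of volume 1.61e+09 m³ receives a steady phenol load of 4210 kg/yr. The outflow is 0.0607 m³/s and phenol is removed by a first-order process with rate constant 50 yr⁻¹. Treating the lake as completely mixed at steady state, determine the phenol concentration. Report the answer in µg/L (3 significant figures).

Outflow Q = 0.0607 m³/s × 3.156e+07 s/yr = 1.916e+06 m³/yr.
Steady-state CSTR mass balance: W = Q·C + k·V·C, so C = W/(Q + kV).
Q + kV = 1.916e+06 + 50·1.61e+09 = 8.05e+10 m³/yr.
C = 4210/8.05e+10 = 5.23e-08 kg/m³ = 5.23e-05 mg/L = 0.0523 µg/L.

0.0523 µg/L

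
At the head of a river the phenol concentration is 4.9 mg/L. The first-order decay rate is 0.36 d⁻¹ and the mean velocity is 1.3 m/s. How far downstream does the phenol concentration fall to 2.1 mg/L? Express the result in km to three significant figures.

From C = C₀·e^(−kt), t = ln(C₀/C)/k = ln(4.9/2.1)/0.36 = 0.8473/0.36 = 2.354 d.
Distance = v·t = 1.3 m/s × 2.034e+05 s = 2.644e+05 m = 264.4 km.

264 km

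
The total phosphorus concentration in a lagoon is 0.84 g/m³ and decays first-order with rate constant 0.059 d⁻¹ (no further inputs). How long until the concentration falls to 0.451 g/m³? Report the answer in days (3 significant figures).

10.5 d

t = ln(C₀/C)/k = ln(0.84/0.451)/0.059 = 0.6219/0.059 = 10.54 d.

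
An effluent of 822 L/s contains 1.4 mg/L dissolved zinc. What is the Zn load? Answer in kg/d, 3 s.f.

99.4 kg/d

822 L/s = 0.822 m³/s.
Mass flux = Q·C = 0.822 m³/s × 1.4 g/m³ = 1.151 g/s.
= 1.151 g/s × 86.4 = 99.43 kg/d.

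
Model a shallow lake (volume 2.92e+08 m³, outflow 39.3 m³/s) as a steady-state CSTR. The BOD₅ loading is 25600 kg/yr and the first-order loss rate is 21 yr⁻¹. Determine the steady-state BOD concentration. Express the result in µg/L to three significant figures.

3.47 µg/L

Outflow Q = 39.3 m³/s × 3.156e+07 s/yr = 1.24e+09 m³/yr.
Steady-state CSTR mass balance: W = Q·C + k·V·C, so C = W/(Q + kV).
Q + kV = 1.24e+09 + 21·2.92e+08 = 7.372e+09 m³/yr.
C = 25600/7.372e+09 = 3.472e-06 kg/m³ = 0.003472 mg/L = 3.472 µg/L.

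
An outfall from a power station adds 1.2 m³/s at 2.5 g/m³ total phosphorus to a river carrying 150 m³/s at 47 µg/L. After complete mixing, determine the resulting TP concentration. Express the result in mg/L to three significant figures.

47 µg/L = 0.047 mg/L.
By mass balance at complete mixing, C = (1.2·2.5 + 150·0.047) / (1.2 + 150) = 10.05/151.2 = 0.06647 mg/L.

0.0665 mg/L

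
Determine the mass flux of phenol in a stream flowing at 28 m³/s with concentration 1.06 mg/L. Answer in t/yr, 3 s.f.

Mass flux = Q·C = 28 m³/s × 1.06 g/m³ = 29.68 g/s.
= 29.68 g/s × 31.56 = 936.6 t/yr.

937 t/yr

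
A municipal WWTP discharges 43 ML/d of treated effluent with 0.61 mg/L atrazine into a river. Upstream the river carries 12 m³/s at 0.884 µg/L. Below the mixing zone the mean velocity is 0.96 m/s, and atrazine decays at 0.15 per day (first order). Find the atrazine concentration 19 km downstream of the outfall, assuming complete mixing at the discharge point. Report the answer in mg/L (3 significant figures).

43 ML/d = 0.4977 m³/s.
0.884 µg/L = 0.000884 mg/L.
After complete mixing, C₀ = (0.4977·0.61 + 12·0.000884) / 12.5 = 0.02514 mg/L.
Travel time t = 1.9e+04 m / 0.96 m/s = 1.979e+04 s = 0.2291 d.
C = 0.02514·exp(−0.15·0.2291) = 0.02514·0.9662 = 0.02429 mg/L.

0.0243 mg/L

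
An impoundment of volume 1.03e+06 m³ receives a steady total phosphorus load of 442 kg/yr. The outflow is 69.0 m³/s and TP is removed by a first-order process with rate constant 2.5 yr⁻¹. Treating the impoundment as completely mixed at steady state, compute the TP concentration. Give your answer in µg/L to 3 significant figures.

Outflow Q = 69.0 m³/s × 3.156e+07 s/yr = 2.177e+09 m³/yr.
Steady-state CSTR mass balance: W = Q·C + k·V·C, so C = W/(Q + kV).
Q + kV = 2.177e+09 + 2.5·1.03e+06 = 2.18e+09 m³/yr.
C = 442/2.18e+09 = 2.027e-07 kg/m³ = 0.0002027 mg/L = 0.2027 µg/L.

0.203 µg/L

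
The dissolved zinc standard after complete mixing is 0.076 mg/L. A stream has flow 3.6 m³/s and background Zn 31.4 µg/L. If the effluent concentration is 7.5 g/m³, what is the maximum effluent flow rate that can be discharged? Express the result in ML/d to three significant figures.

1.87 ML/d

31.4 µg/L = 0.0314 mg/L.
Mass balance at complete mixing: C_std·(Q_w + Q_r) = Q_w·C_e + Q_r·C_b.
Rearranging, Q_w = Q_r·(C_std − C_b)/(C_e − C_std) = 3.6·(0.076 − 0.0314) / (7.5 − 0.076) = 0.02163 m³/s.
= 1.869 ML/d.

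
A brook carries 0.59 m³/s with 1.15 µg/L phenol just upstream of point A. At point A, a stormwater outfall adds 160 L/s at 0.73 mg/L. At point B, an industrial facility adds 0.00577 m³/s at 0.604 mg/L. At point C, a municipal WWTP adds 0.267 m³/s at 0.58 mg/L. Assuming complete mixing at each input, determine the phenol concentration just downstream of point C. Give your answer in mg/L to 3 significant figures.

1.15 µg/L = 0.00115 mg/L.
160 L/s = 0.16 m³/s.
After input A: C = (0.59·0.00115 + 0.16·0.73) / 0.75 = 0.1566 mg/L.
After input B: C = (0.75·0.1566 + 0.00577·0.604) / 0.7558 = 0.1601 mg/L.
After input C: C = (0.7558·0.1601 + 0.267·0.58) / 1.023 = 0.2697 mg/L.

0.270 mg/L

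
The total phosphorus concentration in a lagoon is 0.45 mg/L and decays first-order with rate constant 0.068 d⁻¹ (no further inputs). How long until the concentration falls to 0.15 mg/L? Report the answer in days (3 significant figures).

16.2 d

t = ln(C₀/C)/k = ln(0.45/0.15)/0.068 = 1.099/0.068 = 16.16 d.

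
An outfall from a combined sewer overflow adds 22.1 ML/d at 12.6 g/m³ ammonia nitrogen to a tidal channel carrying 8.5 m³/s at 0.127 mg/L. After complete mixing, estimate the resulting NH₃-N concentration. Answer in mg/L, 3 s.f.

22.1 ML/d = 0.2558 m³/s.
Conservation of mass across the mixing zone: C = (0.2558·12.6 + 8.5·0.127) / (0.2558 + 8.5) = 4.302/8.756 = 0.4914 mg/L.

0.491 mg/L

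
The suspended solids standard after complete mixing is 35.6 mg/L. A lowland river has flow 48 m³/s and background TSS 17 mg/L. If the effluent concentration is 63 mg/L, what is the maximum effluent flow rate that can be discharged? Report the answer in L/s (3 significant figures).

Mass balance at complete mixing: C_std·(Q_w + Q_r) = Q_w·C_e + Q_r·C_b.
Rearranging, Q_w = Q_r·(C_std − C_b)/(C_e − C_std) = 48·(35.6 − 17) / (63 − 35.6) = 32.58 m³/s.
= 3.258e+04 L/s.

32600 L/s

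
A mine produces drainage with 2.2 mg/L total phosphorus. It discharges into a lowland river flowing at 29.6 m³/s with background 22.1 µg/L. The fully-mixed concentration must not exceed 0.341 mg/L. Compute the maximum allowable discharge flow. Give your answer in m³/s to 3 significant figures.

22.1 µg/L = 0.0221 mg/L.
Mass balance at complete mixing: C_std·(Q_w + Q_r) = Q_w·C_e + Q_r·C_b.
Rearranging, Q_w = Q_r·(C_std − C_b)/(C_e − C_std) = 29.6·(0.341 − 0.0221) / (2.2 − 0.341) = 5.078 m³/s.

5.08 m³/s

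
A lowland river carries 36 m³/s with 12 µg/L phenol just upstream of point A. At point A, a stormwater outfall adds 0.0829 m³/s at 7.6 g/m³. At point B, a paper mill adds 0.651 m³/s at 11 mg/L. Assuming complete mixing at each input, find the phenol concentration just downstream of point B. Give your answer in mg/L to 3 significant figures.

12 µg/L = 0.012 mg/L.
After input A: C = (36·0.012 + 0.0829·7.6) / 36.08 = 0.02943 mg/L.
After input B: C = (36.08·0.02943 + 0.651·11) / 36.73 = 0.2239 mg/L.

0.224 mg/L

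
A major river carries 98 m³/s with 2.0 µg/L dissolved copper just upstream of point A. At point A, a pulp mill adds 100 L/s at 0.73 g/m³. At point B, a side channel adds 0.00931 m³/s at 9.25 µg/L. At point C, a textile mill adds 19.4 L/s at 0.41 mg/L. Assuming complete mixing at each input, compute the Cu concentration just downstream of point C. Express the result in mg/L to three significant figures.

0.00282 mg/L

2.0 µg/L = 0.002 mg/L.
100 L/s = 0.1 m³/s.
After input A: C = (98·0.002 + 0.1·0.73) / 98.1 = 0.002742 mg/L.
9.25 µg/L = 0.00925 mg/L.
After input B: C = (98.1·0.002742 + 0.00931·0.00925) / 98.11 = 0.002743 mg/L.
19.4 L/s = 0.0194 m³/s.
After input C: C = (98.11·0.002743 + 0.0194·0.41) / 98.13 = 0.002823 mg/L.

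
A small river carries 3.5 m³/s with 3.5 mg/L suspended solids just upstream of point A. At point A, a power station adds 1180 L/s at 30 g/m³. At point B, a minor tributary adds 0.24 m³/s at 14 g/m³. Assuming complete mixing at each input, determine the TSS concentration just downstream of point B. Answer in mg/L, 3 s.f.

10.4 mg/L

1180 L/s = 1.18 m³/s.
After input A: C = (3.5·3.5 + 1.18·30) / 4.68 = 10.18 mg/L.
After input B: C = (4.68·10.18 + 0.24·14) / 4.92 = 10.37 mg/L.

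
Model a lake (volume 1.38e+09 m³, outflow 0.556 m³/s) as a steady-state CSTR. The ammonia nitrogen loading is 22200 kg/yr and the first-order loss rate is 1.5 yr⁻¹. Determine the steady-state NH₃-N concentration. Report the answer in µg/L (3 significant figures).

10.6 µg/L

Outflow Q = 0.556 m³/s × 3.156e+07 s/yr = 1.755e+07 m³/yr.
Steady-state CSTR mass balance: W = Q·C + k·V·C, so C = W/(Q + kV).
Q + kV = 1.755e+07 + 1.5·1.38e+09 = 2.088e+09 m³/yr.
C = 22200/2.088e+09 = 1.063e-05 kg/m³ = 0.01063 mg/L = 10.63 µg/L.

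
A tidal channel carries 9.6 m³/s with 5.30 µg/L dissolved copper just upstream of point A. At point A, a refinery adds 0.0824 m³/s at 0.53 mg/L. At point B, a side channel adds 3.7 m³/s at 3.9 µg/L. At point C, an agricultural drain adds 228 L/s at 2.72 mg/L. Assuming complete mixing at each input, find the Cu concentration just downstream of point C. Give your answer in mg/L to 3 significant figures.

0.0536 mg/L

5.30 µg/L = 0.0053 mg/L.
After input A: C = (9.6·0.0053 + 0.0824·0.53) / 9.682 = 0.009765 mg/L.
3.9 µg/L = 0.0039 mg/L.
After input B: C = (9.682·0.009765 + 3.7·0.0039) / 13.38 = 0.008144 mg/L.
228 L/s = 0.228 m³/s.
After input C: C = (13.38·0.008144 + 0.228·2.72) / 13.61 = 0.05357 mg/L.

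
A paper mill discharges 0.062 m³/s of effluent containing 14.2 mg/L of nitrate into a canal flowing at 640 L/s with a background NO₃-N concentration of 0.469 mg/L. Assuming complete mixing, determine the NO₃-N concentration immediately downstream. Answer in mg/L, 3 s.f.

1.68 mg/L

640 L/s = 0.64 m³/s.
Conservation of mass across the mixing zone: C = (0.062·14.2 + 0.64·0.469) / (0.062 + 0.64) = 1.181/0.702 = 1.682 mg/L.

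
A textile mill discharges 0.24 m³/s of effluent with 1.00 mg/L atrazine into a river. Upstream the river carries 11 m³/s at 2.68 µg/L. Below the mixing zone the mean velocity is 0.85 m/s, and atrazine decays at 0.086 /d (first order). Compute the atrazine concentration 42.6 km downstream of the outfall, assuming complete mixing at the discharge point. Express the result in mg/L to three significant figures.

0.0228 mg/L

2.68 µg/L = 0.00268 mg/L.
After complete mixing, C₀ = (0.24·1 + 11·0.00268) / 11.24 = 0.02398 mg/L.
Travel time t = 4.26e+04 m / 0.85 m/s = 5.012e+04 s = 0.5801 d.
C = 0.02398·exp(−0.086·0.5801) = 0.02398·0.9513 = 0.02281 mg/L.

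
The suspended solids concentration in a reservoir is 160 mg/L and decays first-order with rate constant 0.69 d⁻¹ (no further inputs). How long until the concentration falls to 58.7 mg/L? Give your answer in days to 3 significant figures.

t = ln(C₀/C)/k = ln(160/58.7)/0.69 = 1.003/0.69 = 1.453 d.

1.45 d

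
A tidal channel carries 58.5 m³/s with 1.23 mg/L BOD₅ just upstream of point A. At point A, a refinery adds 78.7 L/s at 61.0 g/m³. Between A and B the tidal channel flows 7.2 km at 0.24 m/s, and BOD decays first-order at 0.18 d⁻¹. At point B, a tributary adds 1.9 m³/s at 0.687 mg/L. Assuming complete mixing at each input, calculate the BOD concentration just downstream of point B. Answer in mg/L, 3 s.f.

78.7 L/s = 0.0787 m³/s.
After input A: C = (58.5·1.23 + 0.0787·61) / 58.58 = 1.31 mg/L.
Over the 7.2 km reach to input B (t = 3e+04 s = 0.3472 d), decay gives C = 1.31·exp(−0.18·0.3472) = 1.231 mg/L.
After input B: C = (58.58·1.231 + 1.9·0.687) / 60.48 = 1.214 mg/L.

1.21 mg/L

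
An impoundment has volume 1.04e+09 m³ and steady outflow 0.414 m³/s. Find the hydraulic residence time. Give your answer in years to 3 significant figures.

Q = 0.414 m³/s × 3.156e+07 s/yr = 1.306e+07 m³/yr.
Hydraulic residence time τ = V/Q = 1.04e+09/1.306e+07 = 79.6 yr.

79.6 yr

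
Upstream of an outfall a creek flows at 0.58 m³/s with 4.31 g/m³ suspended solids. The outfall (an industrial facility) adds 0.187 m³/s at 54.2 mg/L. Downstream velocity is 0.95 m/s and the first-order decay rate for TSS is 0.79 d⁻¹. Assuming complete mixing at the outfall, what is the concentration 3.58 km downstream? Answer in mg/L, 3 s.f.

15.9 mg/L

After complete mixing, C₀ = (0.187·54.2 + 0.58·4.31) / 0.767 = 16.47 mg/L.
Travel time t = 3580 m / 0.95 m/s = 3768 s = 0.04362 d.
C = 16.47·exp(−0.79·0.04362) = 16.47·0.9661 = 15.92 mg/L.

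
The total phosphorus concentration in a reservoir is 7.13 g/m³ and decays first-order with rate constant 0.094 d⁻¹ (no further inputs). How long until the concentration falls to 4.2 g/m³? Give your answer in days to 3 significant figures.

5.63 d

t = ln(C₀/C)/k = ln(7.13/4.2)/0.094 = 0.5292/0.094 = 5.63 d.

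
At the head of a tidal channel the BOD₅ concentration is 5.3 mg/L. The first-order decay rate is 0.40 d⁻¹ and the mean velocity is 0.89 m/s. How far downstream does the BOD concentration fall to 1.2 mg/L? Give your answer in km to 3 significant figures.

From C = C₀·e^(−kt), t = ln(C₀/C)/k = ln(5.3/1.2)/0.40 = 1.485/0.40 = 3.713 d.
Distance = v·t = 0.89 m/s × 3.208e+05 s = 2.856e+05 m = 285.6 km.

286 km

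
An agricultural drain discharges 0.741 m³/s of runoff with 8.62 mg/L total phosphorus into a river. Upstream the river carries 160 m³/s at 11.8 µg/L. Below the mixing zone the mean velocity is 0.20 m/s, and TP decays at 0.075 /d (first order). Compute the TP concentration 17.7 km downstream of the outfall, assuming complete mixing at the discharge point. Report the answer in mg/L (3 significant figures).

0.0477 mg/L

11.8 µg/L = 0.0118 mg/L.
After complete mixing, C₀ = (0.741·8.62 + 160·0.0118) / 160.7 = 0.05148 mg/L.
Travel time t = 1.77e+04 m / 0.20 m/s = 8.85e+04 s = 1.024 d.
C = 0.05148·exp(−0.075·1.024) = 0.05148·0.9261 = 0.04768 mg/L.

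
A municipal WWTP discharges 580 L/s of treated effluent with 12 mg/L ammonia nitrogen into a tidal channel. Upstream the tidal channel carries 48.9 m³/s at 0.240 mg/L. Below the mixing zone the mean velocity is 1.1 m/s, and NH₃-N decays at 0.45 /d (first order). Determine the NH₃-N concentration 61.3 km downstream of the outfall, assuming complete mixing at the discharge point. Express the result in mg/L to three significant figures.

0.283 mg/L

580 L/s = 0.58 m³/s.
After complete mixing, C₀ = (0.58·12 + 48.9·0.24) / 49.48 = 0.3778 mg/L.
Travel time t = 6.13e+04 m / 1.1 m/s = 5.573e+04 s = 0.645 d.
C = 0.3778·exp(−0.45·0.645) = 0.3778·0.7481 = 0.2827 mg/L.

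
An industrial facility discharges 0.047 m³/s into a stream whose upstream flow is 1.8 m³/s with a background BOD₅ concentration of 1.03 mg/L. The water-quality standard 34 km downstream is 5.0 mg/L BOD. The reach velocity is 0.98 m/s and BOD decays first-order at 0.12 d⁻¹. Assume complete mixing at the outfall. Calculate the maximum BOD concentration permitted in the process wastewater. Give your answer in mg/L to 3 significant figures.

167 mg/L

Travel time to the compliance point: t = 3.4e+04/0.98 = 3.469e+04 s = 0.4015 d; decay factor exp(−0.12·0.4015) = 0.953.
So the concentration just after mixing may be at most 5/0.953 = 5.247 mg/L.
Mass balance: 5.247·1.847 = 0.047·Cₑ + 1.8·1.03.
Cₑ = (9.691 − 1.854) / 0.047 = 166.7 mg/L.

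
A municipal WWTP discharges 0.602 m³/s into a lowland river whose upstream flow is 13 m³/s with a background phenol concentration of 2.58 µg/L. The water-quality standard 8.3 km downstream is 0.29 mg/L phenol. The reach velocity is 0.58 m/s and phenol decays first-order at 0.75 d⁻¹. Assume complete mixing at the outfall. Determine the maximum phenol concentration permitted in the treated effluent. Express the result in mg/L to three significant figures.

7.36 mg/L

2.58 µg/L = 0.00258 mg/L.
Travel time to the compliance point: t = 8300/0.58 = 1.431e+04 s = 0.1656 d; decay factor exp(−0.75·0.1656) = 0.8832.
So the concentration just after mixing may be at most 0.29/0.8832 = 0.3284 mg/L.
Mass balance: 0.3284·13.6 = 0.602·Cₑ + 13·0.00258.
Cₑ = (4.466 − 0.03354) / 0.602 = 7.363 mg/L.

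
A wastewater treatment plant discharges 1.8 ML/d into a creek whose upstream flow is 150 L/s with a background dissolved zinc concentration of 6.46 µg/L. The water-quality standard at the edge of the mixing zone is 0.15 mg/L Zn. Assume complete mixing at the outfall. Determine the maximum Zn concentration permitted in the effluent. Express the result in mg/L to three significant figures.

1.18 mg/L

1.8 ML/d = 0.02083 m³/s.
150 L/s = 0.15 m³/s.
6.46 µg/L = 0.00646 mg/L.
Mass balance: 0.15·0.1708 = 0.02083·Cₑ + 0.15·0.00646.
Cₑ = (0.02562 − 0.000969) / 0.02083 = 1.183 mg/L.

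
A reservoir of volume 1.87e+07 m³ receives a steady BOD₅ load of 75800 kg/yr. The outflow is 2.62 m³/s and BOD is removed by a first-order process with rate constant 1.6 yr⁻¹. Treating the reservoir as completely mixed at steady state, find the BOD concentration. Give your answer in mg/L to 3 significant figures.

0.673 mg/L

Outflow Q = 2.62 m³/s × 3.156e+07 s/yr = 8.268e+07 m³/yr.
Steady-state CSTR mass balance: W = Q·C + k·V·C, so C = W/(Q + kV).
Q + kV = 8.268e+07 + 1.6·1.87e+07 = 1.126e+08 m³/yr.
C = 75800/1.126e+08 = 0.0006732 kg/m³ = 0.6732 mg/L.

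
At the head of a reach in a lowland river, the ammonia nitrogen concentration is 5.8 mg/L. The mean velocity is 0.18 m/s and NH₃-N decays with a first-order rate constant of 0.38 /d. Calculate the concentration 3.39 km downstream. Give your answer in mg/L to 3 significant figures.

5.34 mg/L

Travel time t = 3.39 km / 0.18 m/s = 3390/0.18 = 1.883e+04 s = 0.218 d.
First-order decay: C = 5.8·exp(−0.38·0.218) = 5.8·0.9205 = 5.339 mg/L.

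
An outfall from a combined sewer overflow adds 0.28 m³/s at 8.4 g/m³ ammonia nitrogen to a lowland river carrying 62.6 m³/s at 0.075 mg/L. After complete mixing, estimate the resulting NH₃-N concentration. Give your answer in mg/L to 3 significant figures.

0.112 mg/L

Conservation of mass across the mixing zone: C = (0.28·8.4 + 62.6·0.075) / (0.28 + 62.6) = 7.047/62.88 = 0.1121 mg/L.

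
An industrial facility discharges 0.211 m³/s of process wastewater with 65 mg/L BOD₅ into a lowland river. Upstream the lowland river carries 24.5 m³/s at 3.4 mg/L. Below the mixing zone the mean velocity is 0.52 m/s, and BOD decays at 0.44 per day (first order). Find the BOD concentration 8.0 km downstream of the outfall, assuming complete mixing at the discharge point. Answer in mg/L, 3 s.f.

After complete mixing, C₀ = (0.211·65 + 24.5·3.4) / 24.71 = 3.926 mg/L.
Travel time t = 8000 m / 0.52 m/s = 1.538e+04 s = 0.1781 d.
C = 3.926·exp(−0.44·0.1781) = 3.926·0.9246 = 3.63 mg/L.

3.63 mg/L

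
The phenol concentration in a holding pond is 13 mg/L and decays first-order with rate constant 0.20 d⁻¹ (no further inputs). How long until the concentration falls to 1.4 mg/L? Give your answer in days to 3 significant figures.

11.1 d

t = ln(C₀/C)/k = ln(13/1.4)/0.20 = 2.228/0.20 = 11.14 d.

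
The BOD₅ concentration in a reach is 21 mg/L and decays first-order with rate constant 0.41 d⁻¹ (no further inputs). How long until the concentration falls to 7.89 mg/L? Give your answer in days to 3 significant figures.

t = ln(C₀/C)/k = ln(21/7.89)/0.41 = 0.9789/0.41 = 2.388 d.

2.39 d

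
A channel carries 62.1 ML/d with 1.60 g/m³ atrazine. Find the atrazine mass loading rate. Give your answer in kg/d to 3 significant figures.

99.4 kg/d

62.1 ML/d = 0.7188 m³/s.
Mass flux = Q·C = 0.7188 m³/s × 1.6 g/m³ = 1.15 g/s.
= 1.15 g/s × 86.4 = 99.36 kg/d.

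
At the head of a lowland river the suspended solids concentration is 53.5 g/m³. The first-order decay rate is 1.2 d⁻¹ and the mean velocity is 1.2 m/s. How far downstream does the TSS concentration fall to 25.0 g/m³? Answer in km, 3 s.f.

65.7 km

From C = C₀·e^(−kt), t = ln(C₀/C)/k = ln(53.5/25.0)/1.2 = 0.7608/1.2 = 0.634 d.
Distance = v·t = 1.2 m/s × 5.478e+04 s = 6.573e+04 m = 65.73 km.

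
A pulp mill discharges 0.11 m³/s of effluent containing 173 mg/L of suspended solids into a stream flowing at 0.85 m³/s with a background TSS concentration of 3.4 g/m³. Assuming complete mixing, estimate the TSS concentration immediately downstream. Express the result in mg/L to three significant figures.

Flow-weighted mixing gives C = (0.11·173 + 0.85·3.4) / (0.11 + 0.85) = 21.92/0.96 = 22.83 mg/L.

22.8 mg/L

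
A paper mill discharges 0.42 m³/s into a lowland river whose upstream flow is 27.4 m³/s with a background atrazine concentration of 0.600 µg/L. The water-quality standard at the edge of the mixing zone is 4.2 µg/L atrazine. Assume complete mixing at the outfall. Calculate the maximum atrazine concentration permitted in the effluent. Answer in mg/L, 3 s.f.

0.239 mg/L

0.600 µg/L = 0.0006 mg/L.
4.2 µg/L = 0.0042 mg/L.
Mass balance: 0.0042·27.82 = 0.42·Cₑ + 27.4·0.0006.
Cₑ = (0.1168 − 0.01644) / 0.42 = 0.2391 mg/L.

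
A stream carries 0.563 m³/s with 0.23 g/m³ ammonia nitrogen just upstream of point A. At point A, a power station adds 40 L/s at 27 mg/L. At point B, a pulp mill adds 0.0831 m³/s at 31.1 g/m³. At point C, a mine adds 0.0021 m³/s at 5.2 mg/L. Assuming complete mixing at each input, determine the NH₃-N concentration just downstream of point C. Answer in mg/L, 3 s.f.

40 L/s = 0.04 m³/s.
After input A: C = (0.563·0.23 + 0.04·27) / 0.603 = 2.006 mg/L.
After input B: C = (0.603·2.006 + 0.0831·31.1) / 0.6861 = 5.53 mg/L.
After input C: C = (0.6861·5.53 + 0.0021·5.2) / 0.6882 = 5.529 mg/L.

5.53 mg/L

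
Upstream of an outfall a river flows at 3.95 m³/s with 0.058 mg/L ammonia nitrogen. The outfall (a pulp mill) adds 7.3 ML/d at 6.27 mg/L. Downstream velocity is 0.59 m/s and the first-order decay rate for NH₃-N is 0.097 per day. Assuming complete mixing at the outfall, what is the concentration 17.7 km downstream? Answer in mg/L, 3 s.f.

7.3 ML/d = 0.08449 m³/s.
After complete mixing, C₀ = (0.08449·6.27 + 3.95·0.058) / 4.034 = 0.1881 mg/L.
Travel time t = 1.77e+04 m / 0.59 m/s = 3e+04 s = 0.3472 d.
C = 0.1881·exp(−0.097·0.3472) = 0.1881·0.9669 = 0.1819 mg/L.

0.182 mg/L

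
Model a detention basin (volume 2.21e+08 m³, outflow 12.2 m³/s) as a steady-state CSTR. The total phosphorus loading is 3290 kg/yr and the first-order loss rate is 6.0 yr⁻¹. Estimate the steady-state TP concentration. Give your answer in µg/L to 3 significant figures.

Outflow Q = 12.2 m³/s × 3.156e+07 s/yr = 3.85e+08 m³/yr.
Steady-state CSTR mass balance: W = Q·C + k·V·C, so C = W/(Q + kV).
Q + kV = 3.85e+08 + 6.0·2.21e+08 = 1.711e+09 m³/yr.
C = 3290/1.711e+09 = 1.923e-06 kg/m³ = 0.001923 mg/L = 1.923 µg/L.

1.92 µg/L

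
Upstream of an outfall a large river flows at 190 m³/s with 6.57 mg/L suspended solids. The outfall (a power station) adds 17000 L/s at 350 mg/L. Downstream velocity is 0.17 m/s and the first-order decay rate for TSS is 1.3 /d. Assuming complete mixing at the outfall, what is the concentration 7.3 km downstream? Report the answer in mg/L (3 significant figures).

17000 L/s = 17 m³/s.
After complete mixing, C₀ = (17·350 + 190·6.57) / 207 = 34.77 mg/L.
Travel time t = 7300 m / 0.17 m/s = 4.294e+04 s = 0.497 d.
C = 34.77·exp(−1.3·0.497) = 34.77·0.5241 = 18.22 mg/L.

18.2 mg/L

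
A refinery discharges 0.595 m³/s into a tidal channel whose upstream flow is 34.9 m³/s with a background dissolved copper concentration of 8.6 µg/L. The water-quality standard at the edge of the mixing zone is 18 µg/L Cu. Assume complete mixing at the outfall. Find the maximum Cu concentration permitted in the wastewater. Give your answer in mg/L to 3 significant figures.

8.6 µg/L = 0.0086 mg/L.
18 µg/L = 0.018 mg/L.
Mass balance: 0.018·35.49 = 0.595·Cₑ + 34.9·0.0086.
Cₑ = (0.6389 − 0.3001) / 0.595 = 0.5694 mg/L.

0.569 mg/L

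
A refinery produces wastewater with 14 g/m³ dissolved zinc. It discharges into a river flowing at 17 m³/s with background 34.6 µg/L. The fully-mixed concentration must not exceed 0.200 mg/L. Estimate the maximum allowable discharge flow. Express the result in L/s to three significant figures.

204 L/s

34.6 µg/L = 0.0346 mg/L.
Mass balance at complete mixing: C_std·(Q_w + Q_r) = Q_w·C_e + Q_r·C_b.
Rearranging, Q_w = Q_r·(C_std − C_b)/(C_e − C_std) = 17·(0.2 − 0.0346) / (14 − 0.2) = 0.2038 m³/s.
= 203.8 L/s.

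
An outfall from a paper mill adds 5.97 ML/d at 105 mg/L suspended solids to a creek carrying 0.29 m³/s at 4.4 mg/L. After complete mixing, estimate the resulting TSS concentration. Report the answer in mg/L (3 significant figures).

5.97 ML/d = 0.0691 m³/s.
Conservation of mass across the mixing zone: C = (0.0691·105 + 0.29·4.4) / (0.0691 + 0.29) = 8.531/0.3591 = 23.76 mg/L.

23.8 mg/L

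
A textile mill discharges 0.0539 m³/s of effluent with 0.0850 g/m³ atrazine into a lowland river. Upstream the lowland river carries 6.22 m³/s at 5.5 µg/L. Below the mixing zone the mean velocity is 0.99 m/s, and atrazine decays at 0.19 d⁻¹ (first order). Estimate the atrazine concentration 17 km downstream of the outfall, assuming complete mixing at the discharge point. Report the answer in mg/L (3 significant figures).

0.00595 mg/L

5.5 µg/L = 0.0055 mg/L.
After complete mixing, C₀ = (0.0539·0.085 + 6.22·0.0055) / 6.274 = 0.006183 mg/L.
Travel time t = 1.7e+04 m / 0.99 m/s = 1.717e+04 s = 0.1987 d.
C = 0.006183·exp(−0.19·0.1987) = 0.006183·0.9629 = 0.005954 mg/L.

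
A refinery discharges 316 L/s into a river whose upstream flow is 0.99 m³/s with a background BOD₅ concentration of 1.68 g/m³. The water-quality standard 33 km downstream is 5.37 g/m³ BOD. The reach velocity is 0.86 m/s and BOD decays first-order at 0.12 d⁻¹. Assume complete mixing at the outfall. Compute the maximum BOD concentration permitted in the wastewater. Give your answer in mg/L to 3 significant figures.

316 L/s = 0.316 m³/s.
Travel time to the compliance point: t = 3.3e+04/0.86 = 3.837e+04 s = 0.4441 d; decay factor exp(−0.12·0.4441) = 0.9481.
So the concentration just after mixing may be at most 5.37/0.9481 = 5.664 mg/L.
Mass balance: 5.664·1.306 = 0.316·Cₑ + 0.99·1.68.
Cₑ = (7.397 − 1.663) / 0.316 = 18.15 mg/L.

18.1 mg/L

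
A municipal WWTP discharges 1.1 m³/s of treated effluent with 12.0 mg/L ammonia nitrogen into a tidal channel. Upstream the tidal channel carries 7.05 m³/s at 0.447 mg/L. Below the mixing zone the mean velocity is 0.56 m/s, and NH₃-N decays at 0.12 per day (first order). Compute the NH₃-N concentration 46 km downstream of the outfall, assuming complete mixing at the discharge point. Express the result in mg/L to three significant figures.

After complete mixing, C₀ = (1.1·12 + 7.05·0.447) / 8.15 = 2.006 mg/L.
Travel time t = 4.6e+04 m / 0.56 m/s = 8.214e+04 s = 0.9507 d.
C = 2.006·exp(−0.12·0.9507) = 2.006·0.8922 = 1.79 mg/L.

1.79 mg/L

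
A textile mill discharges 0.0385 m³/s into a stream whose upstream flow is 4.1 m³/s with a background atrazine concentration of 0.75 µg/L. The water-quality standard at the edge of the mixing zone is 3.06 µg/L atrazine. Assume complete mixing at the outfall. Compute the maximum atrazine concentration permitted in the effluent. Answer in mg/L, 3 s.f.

0.75 µg/L = 0.00075 mg/L.
3.06 µg/L = 0.00306 mg/L.
Mass balance: 0.00306·4.138 = 0.0385·Cₑ + 4.1·0.00075.
Cₑ = (0.01266 − 0.003075) / 0.0385 = 0.2491 mg/L.

0.249 mg/L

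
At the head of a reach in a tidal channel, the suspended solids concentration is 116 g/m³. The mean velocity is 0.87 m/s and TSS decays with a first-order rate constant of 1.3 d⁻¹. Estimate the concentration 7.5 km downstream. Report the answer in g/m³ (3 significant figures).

Travel time t = 7.5 km / 0.87 m/s = 7500/0.87 = 8621 s = 0.09978 d.
First-order decay: C = 116·exp(−1.3·0.09978) = 116·0.8784 = 101.9 g/m³.

102 g/m³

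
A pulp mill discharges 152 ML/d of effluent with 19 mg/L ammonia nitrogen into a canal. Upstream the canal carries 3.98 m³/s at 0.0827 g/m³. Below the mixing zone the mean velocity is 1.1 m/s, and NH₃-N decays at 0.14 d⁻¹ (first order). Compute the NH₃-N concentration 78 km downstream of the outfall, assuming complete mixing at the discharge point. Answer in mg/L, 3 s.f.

5.24 mg/L

152 ML/d = 1.759 m³/s.
After complete mixing, C₀ = (1.759·19 + 3.98·0.0827) / 5.739 = 5.881 mg/L.
Travel time t = 7.8e+04 m / 1.1 m/s = 7.091e+04 s = 0.8207 d.
C = 5.881·exp(−0.14·0.8207) = 5.881·0.8915 = 5.243 mg/L.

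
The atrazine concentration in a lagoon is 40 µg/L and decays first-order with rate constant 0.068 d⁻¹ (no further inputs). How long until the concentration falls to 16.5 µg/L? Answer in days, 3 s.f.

t = ln(C₀/C)/k = ln(40/16.5)/0.068 = 0.8855/0.068 = 13.02 d.

13.0 d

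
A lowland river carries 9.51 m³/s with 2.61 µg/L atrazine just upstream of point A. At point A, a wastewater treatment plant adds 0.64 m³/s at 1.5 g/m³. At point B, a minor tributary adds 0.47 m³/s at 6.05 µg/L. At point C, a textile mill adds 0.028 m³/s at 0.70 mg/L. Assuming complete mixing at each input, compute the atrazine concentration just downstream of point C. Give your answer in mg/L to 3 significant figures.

2.61 µg/L = 0.00261 mg/L.
After input A: C = (9.51·0.00261 + 0.64·1.5) / 10.15 = 0.09703 mg/L.
6.05 µg/L = 0.00605 mg/L.
After input B: C = (10.15·0.09703 + 0.47·0.00605) / 10.62 = 0.093 mg/L.
After input C: C = (10.62·0.093 + 0.028·0.7) / 10.65 = 0.0946 mg/L.

0.0946 mg/L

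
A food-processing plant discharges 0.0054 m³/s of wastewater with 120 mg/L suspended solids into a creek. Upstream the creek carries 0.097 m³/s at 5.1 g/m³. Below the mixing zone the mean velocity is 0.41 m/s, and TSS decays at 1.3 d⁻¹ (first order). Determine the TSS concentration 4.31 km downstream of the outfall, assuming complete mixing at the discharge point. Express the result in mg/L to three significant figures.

After complete mixing, C₀ = (0.0054·120 + 0.097·5.1) / 0.1024 = 11.16 mg/L.
Travel time t = 4310 m / 0.41 m/s = 1.051e+04 s = 0.1217 d.
C = 11.16·exp(−1.3·0.1217) = 11.16·0.8537 = 9.527 mg/L.

9.53 mg/L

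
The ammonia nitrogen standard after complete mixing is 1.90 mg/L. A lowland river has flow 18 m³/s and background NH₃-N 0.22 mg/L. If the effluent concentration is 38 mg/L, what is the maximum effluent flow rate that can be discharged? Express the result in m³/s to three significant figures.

Mass balance at complete mixing: C_std·(Q_w + Q_r) = Q_w·C_e + Q_r·C_b.
Rearranging, Q_w = Q_r·(C_std − C_b)/(C_e − C_std) = 18·(1.9 − 0.22) / (38 − 1.9) = 0.8377 m³/s.

0.838 m³/s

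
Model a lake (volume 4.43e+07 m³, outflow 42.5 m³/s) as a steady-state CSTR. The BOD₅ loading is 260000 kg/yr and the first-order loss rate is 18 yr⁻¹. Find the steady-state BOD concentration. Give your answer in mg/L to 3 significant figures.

0.122 mg/L

Outflow Q = 42.5 m³/s × 3.156e+07 s/yr = 1.341e+09 m³/yr.
Steady-state CSTR mass balance: W = Q·C + k·V·C, so C = W/(Q + kV).
Q + kV = 1.341e+09 + 18·4.43e+07 = 2.139e+09 m³/yr.
C = 260000/2.139e+09 = 0.0001216 kg/m³ = 0.1216 mg/L.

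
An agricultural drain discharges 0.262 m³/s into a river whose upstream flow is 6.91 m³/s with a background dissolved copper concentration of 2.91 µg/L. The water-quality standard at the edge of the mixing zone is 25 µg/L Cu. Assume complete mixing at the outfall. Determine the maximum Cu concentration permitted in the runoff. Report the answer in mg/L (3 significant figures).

0.608 mg/L

2.91 µg/L = 0.00291 mg/L.
25 µg/L = 0.025 mg/L.
Mass balance: 0.025·7.172 = 0.262·Cₑ + 6.91·0.00291.
Cₑ = (0.1793 − 0.02011) / 0.262 = 0.6076 mg/L.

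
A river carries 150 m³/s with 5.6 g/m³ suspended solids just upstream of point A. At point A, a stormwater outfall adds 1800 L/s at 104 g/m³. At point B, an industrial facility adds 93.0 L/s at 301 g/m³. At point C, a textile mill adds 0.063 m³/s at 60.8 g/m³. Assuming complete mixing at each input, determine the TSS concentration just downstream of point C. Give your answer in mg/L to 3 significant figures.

1800 L/s = 1.8 m³/s.
After input A: C = (150·5.6 + 1.8·104) / 151.8 = 6.767 mg/L.
93.0 L/s = 0.093 m³/s.
After input B: C = (151.8·6.767 + 0.093·301) / 151.9 = 6.947 mg/L.
After input C: C = (151.9·6.947 + 0.063·60.8) / 152 = 6.969 mg/L.

6.97 mg/L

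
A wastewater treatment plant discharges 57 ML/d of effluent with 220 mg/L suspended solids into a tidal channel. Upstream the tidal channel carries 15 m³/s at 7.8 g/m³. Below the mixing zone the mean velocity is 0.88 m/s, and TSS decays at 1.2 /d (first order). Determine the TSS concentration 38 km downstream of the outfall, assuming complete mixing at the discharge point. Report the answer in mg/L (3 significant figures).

9.19 mg/L

57 ML/d = 0.6597 m³/s.
After complete mixing, C₀ = (0.6597·220 + 15·7.8) / 15.66 = 16.74 mg/L.
Travel time t = 3.8e+04 m / 0.88 m/s = 4.318e+04 s = 0.4998 d.
C = 16.74·exp(−1.2·0.4998) = 16.74·0.549 = 9.189 mg/L.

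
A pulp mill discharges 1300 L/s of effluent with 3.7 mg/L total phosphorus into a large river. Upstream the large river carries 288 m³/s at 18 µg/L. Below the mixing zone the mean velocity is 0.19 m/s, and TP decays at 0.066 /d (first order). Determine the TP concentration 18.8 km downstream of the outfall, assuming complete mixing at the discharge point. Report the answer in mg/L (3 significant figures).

0.0320 mg/L

1300 L/s = 1.3 m³/s.
18 µg/L = 0.018 mg/L.
After complete mixing, C₀ = (1.3·3.7 + 288·0.018) / 289.3 = 0.03455 mg/L.
Travel time t = 1.88e+04 m / 0.19 m/s = 9.895e+04 s = 1.145 d.
C = 0.03455·exp(−0.066·1.145) = 0.03455·0.9272 = 0.03203 mg/L.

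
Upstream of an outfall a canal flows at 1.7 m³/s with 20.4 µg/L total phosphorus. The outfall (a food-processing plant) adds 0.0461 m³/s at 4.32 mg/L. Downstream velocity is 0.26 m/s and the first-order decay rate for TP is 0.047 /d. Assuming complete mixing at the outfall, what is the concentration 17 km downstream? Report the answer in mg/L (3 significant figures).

20.4 µg/L = 0.0204 mg/L.
After complete mixing, C₀ = (0.0461·4.32 + 1.7·0.0204) / 1.746 = 0.1339 mg/L.
Travel time t = 1.7e+04 m / 0.26 m/s = 6.538e+04 s = 0.7568 d.
C = 0.1339·exp(−0.047·0.7568) = 0.1339·0.9651 = 0.1292 mg/L.

0.129 mg/L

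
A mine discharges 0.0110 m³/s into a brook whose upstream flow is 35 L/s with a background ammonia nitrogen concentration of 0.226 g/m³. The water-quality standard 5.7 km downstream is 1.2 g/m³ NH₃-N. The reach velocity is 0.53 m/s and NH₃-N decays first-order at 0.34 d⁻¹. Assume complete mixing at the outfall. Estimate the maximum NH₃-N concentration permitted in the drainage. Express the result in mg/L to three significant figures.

35 L/s = 0.035 m³/s.
Travel time to the compliance point: t = 5700/0.53 = 1.075e+04 s = 0.1245 d; decay factor exp(−0.34·0.1245) = 0.9586.
So the concentration just after mixing may be at most 1.2/0.9586 = 1.252 mg/L.
Mass balance: 1.252·0.046 = 0.011·Cₑ + 0.035·0.226.
Cₑ = (0.05759 − 0.00791) / 0.011 = 4.516 mg/L.

4.52 mg/L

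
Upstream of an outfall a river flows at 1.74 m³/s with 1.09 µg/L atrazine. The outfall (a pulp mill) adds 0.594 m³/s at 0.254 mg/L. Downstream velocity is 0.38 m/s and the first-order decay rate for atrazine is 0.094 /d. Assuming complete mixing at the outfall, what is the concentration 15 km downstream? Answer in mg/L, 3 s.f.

0.0627 mg/L

1.09 µg/L = 0.00109 mg/L.
After complete mixing, C₀ = (0.594·0.254 + 1.74·0.00109) / 2.334 = 0.06546 mg/L.
Travel time t = 1.5e+04 m / 0.38 m/s = 3.947e+04 s = 0.4569 d.
C = 0.06546·exp(−0.094·0.4569) = 0.06546·0.958 = 0.0627 mg/L.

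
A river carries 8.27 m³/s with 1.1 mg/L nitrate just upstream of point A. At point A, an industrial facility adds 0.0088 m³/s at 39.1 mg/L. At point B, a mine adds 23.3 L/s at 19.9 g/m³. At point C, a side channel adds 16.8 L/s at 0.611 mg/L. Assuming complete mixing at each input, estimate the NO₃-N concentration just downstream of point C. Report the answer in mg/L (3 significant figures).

1.19 mg/L

After input A: C = (8.27·1.1 + 0.0088·39.1) / 8.279 = 1.14 mg/L.
23.3 L/s = 0.0233 m³/s.
After input B: C = (8.279·1.14 + 0.0233·19.9) / 8.302 = 1.193 mg/L.
16.8 L/s = 0.0168 m³/s.
After input C: C = (8.302·1.193 + 0.0168·0.611) / 8.319 = 1.192 mg/L.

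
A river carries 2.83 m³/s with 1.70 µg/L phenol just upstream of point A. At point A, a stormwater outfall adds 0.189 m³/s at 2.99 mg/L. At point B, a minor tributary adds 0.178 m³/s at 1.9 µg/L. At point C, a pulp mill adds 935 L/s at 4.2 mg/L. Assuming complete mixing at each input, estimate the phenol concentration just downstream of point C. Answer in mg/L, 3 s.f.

1.70 µg/L = 0.0017 mg/L.
After input A: C = (2.83·0.0017 + 0.189·2.99) / 3.019 = 0.1888 mg/L.
1.9 µg/L = 0.0019 mg/L.
After input B: C = (3.019·0.1888 + 0.178·0.0019) / 3.197 = 0.1784 mg/L.
935 L/s = 0.935 m³/s.
After input C: C = (3.197·0.1784 + 0.935·4.2) / 4.132 = 1.088 mg/L.

1.09 mg/L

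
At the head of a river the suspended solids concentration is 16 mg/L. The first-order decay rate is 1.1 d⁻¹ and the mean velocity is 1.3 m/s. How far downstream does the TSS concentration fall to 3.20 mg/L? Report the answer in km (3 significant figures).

164 km

From C = C₀·e^(−kt), t = ln(C₀/C)/k = ln(16/3.20)/1.1 = 1.609/1.1 = 1.463 d.
Distance = v·t = 1.3 m/s × 1.264e+05 s = 1.643e+05 m = 164.3 km.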